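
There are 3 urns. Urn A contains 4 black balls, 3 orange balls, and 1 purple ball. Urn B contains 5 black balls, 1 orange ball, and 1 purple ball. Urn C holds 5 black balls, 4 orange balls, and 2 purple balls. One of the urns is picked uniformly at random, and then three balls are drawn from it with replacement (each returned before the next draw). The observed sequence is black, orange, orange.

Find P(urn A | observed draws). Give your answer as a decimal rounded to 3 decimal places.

0.485

Compute the likelihood of the observed sequence for each case: P(data | urn A) = (4/8)(3/8)(3/8) = 0.070312; P(data | urn B) = (5/7)(1/7)(1/7) = 0.014577; P(data | urn C) = (5/11)(4/11)(4/11) = 0.060105.
The prior-weighted likelihoods are 1/3 · 0.070312 = 0.023438, 1/3 · 0.014577 = 0.0048591, 1/3 · 0.060105 = 0.020035; summing to 0.048332.
So P(urn A | data) = (0.023438) / (0.048332) = 0.48493.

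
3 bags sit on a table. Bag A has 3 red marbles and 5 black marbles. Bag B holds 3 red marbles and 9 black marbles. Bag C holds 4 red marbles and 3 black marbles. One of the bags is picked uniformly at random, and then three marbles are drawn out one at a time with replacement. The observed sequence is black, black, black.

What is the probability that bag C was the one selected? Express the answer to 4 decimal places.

The likelihood of the observed sequence under each hypothesis: P(data | bag A) = (5/8)(5/8)(5/8) = 0.24414; P(data | bag B) = (9/12)(9/12)(9/12) = 0.42188; P(data | bag C) = (3/7)(3/7)(3/7) = 0.078717.
The prior-weighted likelihoods are 1/3 · 0.24414 = 0.08138, 1/3 · 0.42188 = 0.14062, 1/3 · 0.078717 = 0.026239; these sum to 0.24824.
Therefore the posterior P(bag C | data) = (0.026239) / (0.24824) = 0.1057.

0.1057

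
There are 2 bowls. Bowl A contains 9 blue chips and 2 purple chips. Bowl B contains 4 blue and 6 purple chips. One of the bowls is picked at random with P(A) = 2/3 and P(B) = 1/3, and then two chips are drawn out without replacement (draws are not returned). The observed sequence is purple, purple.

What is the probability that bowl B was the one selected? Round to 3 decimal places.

Under each hypothesis, the probability of the observed sequence is: P(data | bowl A) = (2/11)(1/10) = 1/55; P(data | bowl B) = (6/10)(5/9) = 1/3.
Weighting by the prior gives 2/3 · 1/55 = 2/165, 1/3 · 1/3 = 1/9; summing to 61/495.
So P(bowl B | data) = (1/9) / (61/495) = 55/61.

0.902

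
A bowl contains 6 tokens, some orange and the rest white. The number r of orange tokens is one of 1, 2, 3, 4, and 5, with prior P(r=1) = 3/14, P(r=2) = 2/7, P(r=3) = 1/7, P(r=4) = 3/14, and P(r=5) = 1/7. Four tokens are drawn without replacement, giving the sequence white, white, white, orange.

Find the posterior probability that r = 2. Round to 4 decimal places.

Compute the likelihood of the observed sequence for each case: P(data | r = 1) = (5/6)(4/5)(3/4)(1/3) = 1/6; P(data | r = 2) = (4/6)(3/5)(2/4)(2/3) = 2/15; P(data | r = 3) = (3/6)(2/5)(1/4)(3/3) = 1/20; P(data | r = 4) = (2/6)(1/5)(0/4) = 0; P(data | r = 5) = (1/6)(0/5) = 0.
Multiplying each by its prior: 3/14 · 1/6 = 1/28, 2/7 · 2/15 = 4/105, 1/7 · 1/20 = 1/140, 3/14 · 0 = 0, 1/7 · 0 = 0; summing to 17/210.
By Bayes' rule, P(r = 2 | data) = (4/105) / (17/210) = 8/17.

0.4706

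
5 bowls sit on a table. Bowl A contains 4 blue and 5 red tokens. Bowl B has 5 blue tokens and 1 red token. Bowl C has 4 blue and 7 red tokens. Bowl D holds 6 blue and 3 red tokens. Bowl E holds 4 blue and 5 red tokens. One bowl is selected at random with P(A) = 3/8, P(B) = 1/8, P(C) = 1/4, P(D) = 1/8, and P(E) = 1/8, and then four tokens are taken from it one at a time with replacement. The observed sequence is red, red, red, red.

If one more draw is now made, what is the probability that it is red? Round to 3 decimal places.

0.588

For each hypothesis, P(data | H) works out to: P(data | bowl A) = (5/9)(5/9)(5/9)(5/9) = 0.09526; P(data | bowl B) = (1/6)(1/6)(1/6)(1/6) = 0.0007716; P(data | bowl C) = (7/11)(7/11)(7/11)(7/11) = 0.16399; P(data | bowl D) = (3/9)(3/9)(3/9)(3/9) = 0.012346; P(data | bowl E) = (5/9)(5/9)(5/9)(5/9) = 0.09526.
Weighting by the prior gives 3/8 · 0.09526 = 0.035722, 1/8 · 0.0007716 = 9.6451e-05, 1/4 · 0.16399 = 0.040998, 1/8 · 0.012346 = 0.0015432, 1/8 · 0.09526 = 0.011907; summing to 0.090267.
The posterior is then P(bowl A | data) = 0.39574, P(bowl B | data) = 0.0010685, P(bowl C | data) = 0.45418, P(bowl D | data) = 0.017096, P(bowl E | data) = 0.13191.
The predictive probability is P(red next | data) = (5/9)(0.39574) + (1/6)(0.0010685) + (7/11)(0.45418) + (1/3)(0.017096) + (5/9)(0.13191) = 0.58804.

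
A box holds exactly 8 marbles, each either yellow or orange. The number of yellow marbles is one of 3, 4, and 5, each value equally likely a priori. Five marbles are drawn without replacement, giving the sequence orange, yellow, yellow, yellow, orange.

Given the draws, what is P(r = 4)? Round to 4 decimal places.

0.3750

Compute the likelihood of the observed sequence for each case: P(data | r = 3) = (5/8)(3/7)(2/6)(1/5)(4/4) = 1/56; P(data | r = 4) = (4/8)(4/7)(3/6)(2/5)(3/4) = 3/70; P(data | r = 5) = (3/8)(5/7)(4/6)(3/5)(2/4) = 3/56.
The prior-weighted likelihoods are 1/3 · 1/56 = 1/168, 1/3 · 3/70 = 1/70, 1/3 · 3/56 = 1/56; with total 4/105.
Hence P(r = 4 | data) = (1/70) / (4/105) = 3/8.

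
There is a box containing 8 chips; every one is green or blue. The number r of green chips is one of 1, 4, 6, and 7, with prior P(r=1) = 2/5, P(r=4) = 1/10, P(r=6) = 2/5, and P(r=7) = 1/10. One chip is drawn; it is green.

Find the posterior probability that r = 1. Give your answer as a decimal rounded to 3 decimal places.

Under each hypothesis, the probability of this draw is: P(data | r = 1) = (1/8) = 1/8; P(data | r = 4) = (4/8) = 1/2; P(data | r = 6) = (6/8) = 3/4; P(data | r = 7) = (7/8) = 7/8.
The prior-weighted likelihoods are 2/5 · 1/8 = 1/20, 1/10 · 1/2 = 1/20, 2/5 · 3/4 = 3/10, 1/10 · 7/8 = 7/80; with total 39/80.
Hence P(r = 1 | data) = (1/20) / (39/80) = 4/39.

0.103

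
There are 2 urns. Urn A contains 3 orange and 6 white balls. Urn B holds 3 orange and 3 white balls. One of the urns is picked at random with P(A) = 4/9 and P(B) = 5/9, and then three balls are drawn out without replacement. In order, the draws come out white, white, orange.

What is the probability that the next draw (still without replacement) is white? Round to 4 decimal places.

For each hypothesis, P(data | H) works out to: P(data | urn A) = (6/9)(5/8)(3/7) = 5/28; P(data | urn B) = (3/6)(2/5)(3/4) = 3/20.
Weighting by the prior gives 4/9 · 5/28 = 5/63, 5/9 · 3/20 = 1/12; these sum to 41/252.
Dividing through by the total gives posterior P(urn A | data) = 20/41, P(urn B | data) = 21/41.
So P(white next | data) = Σ P(white next | H) P(H | data) = (2/3)(20/41) + (1/3)(21/41) = 61/123.

0.4959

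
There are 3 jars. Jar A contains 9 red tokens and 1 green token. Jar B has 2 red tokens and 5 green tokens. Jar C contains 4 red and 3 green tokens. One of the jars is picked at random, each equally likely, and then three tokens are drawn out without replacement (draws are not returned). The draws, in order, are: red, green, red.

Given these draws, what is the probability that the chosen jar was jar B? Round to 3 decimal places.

The likelihood of the observed sequence under each hypothesis: P(data | jar A) = (9/10)(1/9)(8/8) = 1/10; P(data | jar B) = (2/7)(5/6)(1/5) = 1/21; P(data | jar C) = (4/7)(3/6)(3/5) = 6/35.
The prior-weighted likelihoods are 1/3 · 1/10 = 1/30, 1/3 · 1/21 = 1/63, 1/3 · 6/35 = 2/35; with total 67/630.
So P(jar B | data) = (1/63) / (67/630) = 10/67.

0.149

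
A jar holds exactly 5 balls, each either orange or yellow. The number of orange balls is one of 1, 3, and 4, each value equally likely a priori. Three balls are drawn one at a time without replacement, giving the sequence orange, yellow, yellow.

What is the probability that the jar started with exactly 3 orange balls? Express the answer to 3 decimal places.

Under each hypothesis, the probability of the observed sequence is: P(data | r = 1) = (1/5)(4/4)(3/3) = 1/5; P(data | r = 3) = (3/5)(2/4)(1/3) = 1/10; P(data | r = 4) = (4/5)(1/4)(0/3) = 0.
Weighting by the prior gives 1/3 · 1/5 = 1/15, 1/3 · 1/10 = 1/30, 1/3 · 0 = 0; with total 1/10.
Therefore the posterior P(r = 3 | data) = (1/30) / (1/10) = 1/3.

0.333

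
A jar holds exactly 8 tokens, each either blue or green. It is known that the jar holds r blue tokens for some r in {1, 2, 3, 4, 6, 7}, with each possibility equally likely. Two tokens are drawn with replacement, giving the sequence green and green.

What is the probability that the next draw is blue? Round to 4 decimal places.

Compute the likelihood of the observed sequence for each case: P(data | r = 1) = (7/8)(7/8) = 49/64; P(data | r = 2) = (6/8)(6/8) = 9/16; P(data | r = 3) = (5/8)(5/8) = 25/64; P(data | r = 4) = (4/8)(4/8) = 1/4; P(data | r = 6) = (2/8)(2/8) = 1/16; P(data | r = 7) = (1/8)(1/8) = 1/64.
The prior-weighted likelihoods are 1/6 · 49/64 = 49/384, 1/6 · 9/16 = 3/32, 1/6 · 25/64 = 25/384, 1/6 · 1/4 = 1/24, 1/6 · 1/16 = 1/96, 1/6 · 1/64 = 1/384; these sum to 131/384.
Normalising, the posterior is P(r = 1 | data) = 0.37405, P(r = 2 | data) = 0.27481, P(r = 3 | data) = 0.19084, P(r = 4 | data) = 0.12214, P(r = 6 | data) = 0.030534, P(r = 7 | data) = 0.0076336.
So P(blue next | data) = Σ P(blue next | H) P(H | data) = (1/8)(0.37405) + (1/4)(0.27481) + (3/8)(0.19084) + (1/2)(0.12214) + (3/4)(0.030534) + (7/8)(0.0076336) = 0.27767.

0.2777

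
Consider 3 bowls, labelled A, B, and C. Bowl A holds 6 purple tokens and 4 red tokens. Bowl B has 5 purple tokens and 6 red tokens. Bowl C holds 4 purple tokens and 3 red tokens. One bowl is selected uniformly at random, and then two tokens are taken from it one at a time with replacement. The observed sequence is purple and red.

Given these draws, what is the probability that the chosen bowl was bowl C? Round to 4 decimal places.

0.3342

Compute the likelihood of the observed sequence for each case: P(data | bowl A) = (6/10)(4/10) = 0.24; P(data | bowl B) = (5/11)(6/11) = 0.24793; P(data | bowl C) = (4/7)(3/7) = 0.2449.
The prior-weighted likelihoods are 1/3 · 0.24 = 0.08, 1/3 · 0.24793 = 0.082645, 1/3 · 0.2449 = 0.081633; with total 0.24428.
By Bayes' rule, P(bowl C | data) = (0.081633) / (0.24428) = 0.33418.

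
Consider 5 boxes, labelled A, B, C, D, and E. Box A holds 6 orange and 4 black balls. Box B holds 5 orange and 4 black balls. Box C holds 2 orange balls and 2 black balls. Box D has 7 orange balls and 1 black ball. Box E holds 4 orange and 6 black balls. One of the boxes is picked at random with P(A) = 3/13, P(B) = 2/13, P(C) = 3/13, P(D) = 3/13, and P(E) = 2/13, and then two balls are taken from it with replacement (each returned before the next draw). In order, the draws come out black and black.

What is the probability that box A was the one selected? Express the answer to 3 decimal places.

The likelihood of the observed sequence under each hypothesis: P(data | box A) = (4/10)(4/10) = 0.16; P(data | box B) = (4/9)(4/9) = 0.19753; P(data | box C) = (2/4)(2/4) = 0.25; P(data | box D) = (1/8)(1/8) = 0.015625; P(data | box E) = (6/10)(6/10) = 0.36.
Multiplying each by its prior: 3/13 · 0.16 = 0.036923, 2/13 · 0.19753 = 0.030389, 3/13 · 0.25 = 0.057692, 3/13 · 0.015625 = 0.0036058, 2/13 · 0.36 = 0.055385; these sum to 0.184.
Hence P(box A | data) = (0.036923) / (0.184) = 0.20067.

0.201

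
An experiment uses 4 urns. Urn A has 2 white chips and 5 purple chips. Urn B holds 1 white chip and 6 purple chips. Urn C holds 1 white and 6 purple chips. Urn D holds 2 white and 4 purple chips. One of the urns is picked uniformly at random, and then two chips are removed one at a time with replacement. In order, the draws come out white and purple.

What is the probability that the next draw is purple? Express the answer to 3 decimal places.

Compute the likelihood of the observed sequence for each case: P(data | urn A) = (2/7)(5/7) = 10/49; P(data | urn B) = (1/7)(6/7) = 6/49; P(data | urn C) = (1/7)(6/7) = 6/49; P(data | urn D) = (2/6)(4/6) = 2/9.
Multiplying each by its prior: 1/4 · 10/49 = 5/98, 1/4 · 6/49 = 3/98, 1/4 · 6/49 = 3/98, 1/4 · 2/9 = 1/18; summing to 74/441.
Normalising, the posterior is P(urn A | data) = 0.30405, P(urn B | data) = 0.18243, P(urn C | data) = 0.18243, P(urn D | data) = 0.33108.
The predictive probability is P(purple next | data) = (5/7)(0.30405) + (6/7)(0.18243) + (6/7)(0.18243) + (2/3)(0.33108) = 0.75064.

0.751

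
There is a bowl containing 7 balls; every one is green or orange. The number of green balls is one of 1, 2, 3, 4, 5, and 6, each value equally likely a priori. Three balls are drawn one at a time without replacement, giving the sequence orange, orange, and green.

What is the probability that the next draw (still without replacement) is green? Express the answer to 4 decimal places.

0.4000

Under each hypothesis, the probability of the observed sequence is: P(data | r = 1) = (6/7)(5/6)(1/5) = 1/7; P(data | r = 2) = (5/7)(4/6)(2/5) = 4/21; P(data | r = 3) = (4/7)(3/6)(3/5) = 6/35; P(data | r = 4) = (3/7)(2/6)(4/5) = 4/35; P(data | r = 5) = (2/7)(1/6)(5/5) = 1/21; P(data | r = 6) = (1/7)(0/6) = 0.
The prior-weighted likelihoods are 1/6 · 1/7 = 1/42, 1/6 · 4/21 = 2/63, 1/6 · 6/35 = 1/35, 1/6 · 4/35 = 2/105, 1/6 · 1/21 = 1/126, 1/6 · 0 = 0; summing to 1/9.
Normalising, the posterior is P(r = 1 | data) = 3/14, P(r = 2 | data) = 2/7, P(r = 3 | data) = 9/35, P(r = 4 | data) = 6/35, P(r = 5 | data) = 1/14, P(r = 6 | data) = 0.
The predictive probability is P(green next | data) = (0)(3/14) + (1/4)(2/7) + (1/2)(9/35) + (3/4)(6/35) + (1)(1/14) = 2/5.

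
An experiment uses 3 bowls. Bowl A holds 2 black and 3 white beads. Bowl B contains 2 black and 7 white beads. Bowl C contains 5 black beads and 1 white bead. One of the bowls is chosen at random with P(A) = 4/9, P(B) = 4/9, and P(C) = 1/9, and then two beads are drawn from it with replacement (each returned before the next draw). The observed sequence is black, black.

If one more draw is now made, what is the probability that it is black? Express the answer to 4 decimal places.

0.5735

Compute the likelihood of the observed sequence for each case: P(data | bowl A) = (2/5)(2/5) = 0.16; P(data | bowl B) = (2/9)(2/9) = 0.049383; P(data | bowl C) = (5/6)(5/6) = 0.69444.
Weighting by the prior gives 4/9 · 0.16 = 0.071111, 4/9 · 0.049383 = 0.021948, 1/9 · 0.69444 = 0.07716; these sum to 0.17022.
Normalising, the posterior is P(bowl A | data) = 0.41776, P(bowl B | data) = 0.12894, P(bowl C | data) = 0.4533.
Averaging over the posterior, P(black next | data) = (2/5)(0.41776) + (2/9)(0.12894) + (5/6)(0.4533) = 0.57351.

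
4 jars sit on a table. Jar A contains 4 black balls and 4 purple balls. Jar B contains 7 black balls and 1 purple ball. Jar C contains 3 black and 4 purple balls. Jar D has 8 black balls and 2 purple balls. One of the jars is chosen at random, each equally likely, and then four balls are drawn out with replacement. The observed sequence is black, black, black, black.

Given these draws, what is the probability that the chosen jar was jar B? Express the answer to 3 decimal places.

0.537

Under each hypothesis, the probability of the observed sequence is: P(data | jar A) = (4/8)(4/8)(4/8)(4/8) = 0.0625; P(data | jar B) = (7/8)(7/8)(7/8)(7/8) = 0.58618; P(data | jar C) = (3/7)(3/7)(3/7)(3/7) = 0.033736; P(data | jar D) = (8/10)(8/10)(8/10)(8/10) = 0.4096.
Multiplying each by its prior: 1/4 · 0.0625 = 0.015625, 1/4 · 0.58618 = 0.14655, 1/4 · 0.033736 = 0.008434, 1/4 · 0.4096 = 0.1024; these sum to 0.273.
Hence P(jar B | data) = (0.14655) / (0.273) = 0.53679.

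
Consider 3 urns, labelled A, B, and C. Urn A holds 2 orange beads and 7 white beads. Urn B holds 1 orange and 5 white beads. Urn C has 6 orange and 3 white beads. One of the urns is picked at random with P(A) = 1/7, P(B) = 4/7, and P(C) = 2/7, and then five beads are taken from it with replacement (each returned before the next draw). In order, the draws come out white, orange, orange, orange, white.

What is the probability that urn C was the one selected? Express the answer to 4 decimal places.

Under each hypothesis, the probability of the observed sequence is: P(data | urn A) = (7/9)(2/9)(2/9)(2/9)(7/9) = 0.0066386; P(data | urn B) = (5/6)(1/6)(1/6)(1/6)(5/6) = 0.003215; P(data | urn C) = (3/9)(6/9)(6/9)(6/9)(3/9) = 0.032922.
The prior-weighted likelihoods are 1/7 · 0.0066386 = 0.00094836, 4/7 · 0.003215 = 0.0018372, 2/7 · 0.032922 = 0.0094062; with total 0.012192.
By Bayes' rule, P(urn C | data) = (0.0094062) / (0.012192) = 0.77152.

0.7715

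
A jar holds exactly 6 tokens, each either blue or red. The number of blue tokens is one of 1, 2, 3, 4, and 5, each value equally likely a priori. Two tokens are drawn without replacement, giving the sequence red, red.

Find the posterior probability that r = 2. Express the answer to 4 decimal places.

0.3000

Compute the likelihood of the observed sequence for each case: P(data | r = 1) = (5/6)(4/5) = 2/3; P(data | r = 2) = (4/6)(3/5) = 2/5; P(data | r = 3) = (3/6)(2/5) = 1/5; P(data | r = 4) = (2/6)(1/5) = 1/15; P(data | r = 5) = (1/6)(0/5) = 0.
The prior-weighted likelihoods are 1/5 · 2/3 = 2/15, 1/5 · 2/5 = 2/25, 1/5 · 1/5 = 1/25, 1/5 · 1/15 = 1/75, 1/5 · 0 = 0; summing to 4/15.
So P(r = 2 | data) = (2/25) / (4/15) = 3/10.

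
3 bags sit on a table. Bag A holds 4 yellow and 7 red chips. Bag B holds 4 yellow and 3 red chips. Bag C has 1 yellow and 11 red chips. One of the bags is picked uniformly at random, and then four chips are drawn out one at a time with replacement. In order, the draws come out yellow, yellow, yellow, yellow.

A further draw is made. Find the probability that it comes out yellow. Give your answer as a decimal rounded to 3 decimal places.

0.542

The likelihood of the observed sequence under each hypothesis: P(data | bag A) = (4/11)(4/11)(4/11)(4/11) = 0.017485; P(data | bag B) = (4/7)(4/7)(4/7)(4/7) = 0.10662; P(data | bag C) = (1/12)(1/12)(1/12)(1/12) = 4.8225e-05.
The prior-weighted likelihoods are 1/3 · 0.017485 = 0.0058284, 1/3 · 0.10662 = 0.035541, 1/3 · 4.8225e-05 = 1.6075e-05; summing to 0.041385.
The posterior is then P(bag A | data) = 0.14083, P(bag B | data) = 0.85878, P(bag C | data) = 0.00038843.
So P(yellow next | data) = Σ P(yellow next | H) P(H | data) = (4/11)(0.14083) + (4/7)(0.85878) + (1/12)(0.00038843) = 0.54198.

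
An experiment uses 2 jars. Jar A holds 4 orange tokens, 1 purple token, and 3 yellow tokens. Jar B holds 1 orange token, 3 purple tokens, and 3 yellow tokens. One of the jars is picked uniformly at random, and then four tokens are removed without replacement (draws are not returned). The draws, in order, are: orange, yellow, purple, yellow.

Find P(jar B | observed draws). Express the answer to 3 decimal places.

For each hypothesis, P(data | H) works out to: P(data | jar A) = (4/8)(3/7)(1/6)(2/5) = 1/70; P(data | jar B) = (1/7)(3/6)(3/5)(2/4) = 3/140.
Weighting by the prior gives 1/2 · 1/70 = 1/140, 1/2 · 3/140 = 3/280; with total 1/56.
Hence P(jar B | data) = (3/280) / (1/56) = 3/5.

0.600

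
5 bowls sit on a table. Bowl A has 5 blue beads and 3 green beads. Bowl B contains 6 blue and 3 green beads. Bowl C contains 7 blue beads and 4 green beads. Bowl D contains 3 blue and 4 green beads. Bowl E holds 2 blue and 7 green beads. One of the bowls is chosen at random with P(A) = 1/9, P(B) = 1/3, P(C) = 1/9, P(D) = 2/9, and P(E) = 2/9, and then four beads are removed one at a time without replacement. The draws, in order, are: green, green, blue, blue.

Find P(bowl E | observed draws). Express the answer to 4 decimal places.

For each hypothesis, P(data | H) works out to: P(data | bowl A) = (3/8)(2/7)(5/6)(4/5) = 0.071429; P(data | bowl B) = (3/9)(2/8)(6/7)(5/6) = 0.059524; P(data | bowl C) = (4/11)(3/10)(7/9)(6/8) = 0.063636; P(data | bowl D) = (4/7)(3/6)(3/5)(2/4) = 0.085714; P(data | bowl E) = (7/9)(6/8)(2/7)(1/6) = 0.027778.
The prior-weighted likelihoods are 1/9 · 0.071429 = 0.0079365, 1/3 · 0.059524 = 0.019841, 1/9 · 0.063636 = 0.0070707, 2/9 · 0.085714 = 0.019048, 2/9 · 0.027778 = 0.0061728; summing to 0.060069.
Therefore the posterior P(bowl E | data) = (0.0061728) / (0.060069) = 0.10276.

0.1028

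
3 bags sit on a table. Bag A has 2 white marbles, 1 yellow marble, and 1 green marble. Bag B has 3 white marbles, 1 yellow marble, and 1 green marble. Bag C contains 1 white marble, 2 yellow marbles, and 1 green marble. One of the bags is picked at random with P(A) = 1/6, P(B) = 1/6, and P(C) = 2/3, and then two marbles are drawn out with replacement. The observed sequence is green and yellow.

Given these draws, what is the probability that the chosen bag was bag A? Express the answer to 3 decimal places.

0.104

Compute the likelihood of the observed sequence for each case: P(data | bag A) = (1/4)(1/4) = 0.0625; P(data | bag B) = (1/5)(1/5) = 0.04; P(data | bag C) = (1/4)(2/4) = 0.125.
The prior-weighted likelihoods are 1/6 · 0.0625 = 0.010417, 1/6 · 0.04 = 0.0066667, 2/3 · 0.125 = 0.083333; with total 0.10042.
So P(bag A | data) = (0.010417) / (0.10042) = 0.10373.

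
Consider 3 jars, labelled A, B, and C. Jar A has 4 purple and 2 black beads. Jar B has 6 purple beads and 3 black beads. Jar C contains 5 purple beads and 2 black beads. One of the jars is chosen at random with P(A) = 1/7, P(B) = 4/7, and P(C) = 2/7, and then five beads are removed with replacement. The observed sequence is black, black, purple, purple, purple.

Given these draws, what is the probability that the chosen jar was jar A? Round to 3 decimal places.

The likelihood of the observed sequence under each hypothesis: P(data | jar A) = (2/6)(2/6)(4/6)(4/6)(4/6) = 0.032922; P(data | jar B) = (3/9)(3/9)(6/9)(6/9)(6/9) = 0.032922; P(data | jar C) = (2/7)(2/7)(5/7)(5/7)(5/7) = 0.02975.
Weighting by the prior gives 1/7 · 0.032922 = 0.0047031, 4/7 · 0.032922 = 0.018812, 2/7 · 0.02975 = 0.0084999; with total 0.032015.
Hence P(jar A | data) = (0.0047031) / (0.032015) = 0.1469.

0.147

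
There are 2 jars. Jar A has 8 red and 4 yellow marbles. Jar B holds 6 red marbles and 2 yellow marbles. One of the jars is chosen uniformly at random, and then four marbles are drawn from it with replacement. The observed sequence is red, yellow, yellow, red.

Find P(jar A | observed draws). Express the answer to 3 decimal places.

0.584

The likelihood of the observed sequence under each hypothesis: P(data | jar A) = (8/12)(4/12)(4/12)(8/12) = 0.049383; P(data | jar B) = (6/8)(2/8)(2/8)(6/8) = 0.035156.
Weighting by the prior gives 1/2 · 0.049383 = 0.024691, 1/2 · 0.035156 = 0.017578; with total 0.042269.
By Bayes' rule, P(jar A | data) = (0.024691) / (0.042269) = 0.58414.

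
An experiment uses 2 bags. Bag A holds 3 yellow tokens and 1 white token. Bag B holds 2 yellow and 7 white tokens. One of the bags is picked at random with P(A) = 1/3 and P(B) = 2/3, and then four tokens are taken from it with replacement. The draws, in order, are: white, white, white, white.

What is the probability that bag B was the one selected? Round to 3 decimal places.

For each hypothesis, P(data | H) works out to: P(data | bag A) = (1/4)(1/4)(1/4)(1/4) = 0.0039062; P(data | bag B) = (7/9)(7/9)(7/9)(7/9) = 0.36595.
Multiplying each by its prior: 1/3 · 0.0039062 = 0.0013021, 2/3 · 0.36595 = 0.24397; summing to 0.24527.
By Bayes' rule, P(bag B | data) = (0.24397) / (0.24527) = 0.99469.

0.995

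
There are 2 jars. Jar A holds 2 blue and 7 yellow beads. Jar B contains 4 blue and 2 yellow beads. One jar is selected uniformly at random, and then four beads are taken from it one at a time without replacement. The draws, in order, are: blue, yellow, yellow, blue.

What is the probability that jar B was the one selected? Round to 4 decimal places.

Under each hypothesis, the probability of the observed sequence is: P(data | jar A) = (2/9)(7/8)(6/7)(1/6) = 1/36; P(data | jar B) = (4/6)(2/5)(1/4)(3/3) = 1/15.
Weighting by the prior gives 1/2 · 1/36 = 1/72, 1/2 · 1/15 = 1/30; summing to 17/360.
Therefore the posterior P(jar B | data) = (1/30) / (17/360) = 12/17.

0.7059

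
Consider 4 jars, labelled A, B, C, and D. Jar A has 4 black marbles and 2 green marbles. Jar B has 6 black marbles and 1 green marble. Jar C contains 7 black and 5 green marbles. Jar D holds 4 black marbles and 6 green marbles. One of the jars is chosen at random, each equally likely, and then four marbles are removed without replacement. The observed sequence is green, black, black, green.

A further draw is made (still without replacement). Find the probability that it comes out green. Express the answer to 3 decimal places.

0.355

Compute the likelihood of the observed sequence for each case: P(data | jar A) = (2/6)(4/5)(3/4)(1/3) = 0.066667; P(data | jar B) = (1/7)(6/6)(5/5)(0/4) = 0; P(data | jar C) = (5/12)(7/11)(6/10)(4/9) = 0.070707; P(data | jar D) = (6/10)(4/9)(3/8)(5/7) = 0.071429.
The prior-weighted likelihoods are 1/4 · 0.066667 = 0.016667, 1/4 · 0 = 0, 1/4 · 0.070707 = 0.017677, 1/4 · 0.071429 = 0.017857; with total 0.052201.
Normalising, the posterior is P(jar A | data) = 0.31928, P(jar B | data) = 0, P(jar C | data) = 0.33863, P(jar D | data) = 0.34209.
So P(green next | data) = Σ P(green next | H) P(H | data) = (0)(0.31928) + (3/8)(0.33863) + (2/3)(0.34209) = 0.35504.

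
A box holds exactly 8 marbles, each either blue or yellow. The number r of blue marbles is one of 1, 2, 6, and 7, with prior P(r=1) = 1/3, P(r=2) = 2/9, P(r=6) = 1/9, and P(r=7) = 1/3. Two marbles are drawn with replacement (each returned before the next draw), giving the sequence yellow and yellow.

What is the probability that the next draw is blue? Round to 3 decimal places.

For each hypothesis, P(data | H) works out to: P(data | r = 1) = (7/8)(7/8) = 49/64; P(data | r = 2) = (6/8)(6/8) = 9/16; P(data | r = 6) = (2/8)(2/8) = 1/16; P(data | r = 7) = (1/8)(1/8) = 1/64.
The prior-weighted likelihoods are 1/3 · 49/64 = 49/192, 2/9 · 9/16 = 1/8, 1/9 · 1/16 = 1/144, 1/3 · 1/64 = 1/192; with total 113/288.
Normalising, the posterior is P(r = 1 | data) = 147/226, P(r = 2 | data) = 36/113, P(r = 6 | data) = 2/113, P(r = 7 | data) = 3/226.
The predictive probability is P(blue next | data) = (1/8)(147/226) + (1/4)(36/113) + (3/4)(2/113) + (7/8)(3/226) = 21/113.

0.186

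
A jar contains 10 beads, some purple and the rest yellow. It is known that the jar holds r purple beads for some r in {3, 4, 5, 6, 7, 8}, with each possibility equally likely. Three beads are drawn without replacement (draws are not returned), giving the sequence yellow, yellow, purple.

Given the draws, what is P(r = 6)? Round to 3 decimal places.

For each hypothesis, P(data | H) works out to: P(data | r = 3) = (7/10)(6/9)(3/8) = 0.175; P(data | r = 4) = (6/10)(5/9)(4/8) = 0.16667; P(data | r = 5) = (5/10)(4/9)(5/8) = 0.13889; P(data | r = 6) = (4/10)(3/9)(6/8) = 0.1; P(data | r = 7) = (3/10)(2/9)(7/8) = 0.058333; P(data | r = 8) = (2/10)(1/9)(8/8) = 0.022222.
Multiplying each by its prior: 1/6 · 0.175 = 0.029167, 1/6 · 0.16667 = 0.027778, 1/6 · 0.13889 = 0.023148, 1/6 · 0.1 = 0.016667, 1/6 · 0.058333 = 0.0097222, 1/6 · 0.022222 = 0.0037037; these sum to 0.11019.
By Bayes' rule, P(r = 6 | data) = (0.016667) / (0.11019) = 0.15126.

0.151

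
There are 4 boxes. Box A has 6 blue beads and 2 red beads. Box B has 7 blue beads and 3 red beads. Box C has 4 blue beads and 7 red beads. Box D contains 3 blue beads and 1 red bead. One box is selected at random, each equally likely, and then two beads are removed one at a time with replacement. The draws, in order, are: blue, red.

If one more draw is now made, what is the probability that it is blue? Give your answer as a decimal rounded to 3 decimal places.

Under each hypothesis, the probability of the observed sequence is: P(data | box A) = (6/8)(2/8) = 0.1875; P(data | box B) = (7/10)(3/10) = 0.21; P(data | box C) = (4/11)(7/11) = 0.2314; P(data | box D) = (3/4)(1/4) = 0.1875.
Weighting by the prior gives 1/4 · 0.1875 = 0.046875, 1/4 · 0.21 = 0.0525, 1/4 · 0.2314 = 0.057851, 1/4 · 0.1875 = 0.046875; these sum to 0.2041.
The posterior is then P(box A | data) = 0.22967, P(box B | data) = 0.25723, P(box C | data) = 0.28344, P(box D | data) = 0.22967.
Averaging over the posterior, P(blue next | data) = (3/4)(0.22967) + (7/10)(0.25723) + (4/11)(0.28344) + (3/4)(0.22967) = 0.62763.

0.628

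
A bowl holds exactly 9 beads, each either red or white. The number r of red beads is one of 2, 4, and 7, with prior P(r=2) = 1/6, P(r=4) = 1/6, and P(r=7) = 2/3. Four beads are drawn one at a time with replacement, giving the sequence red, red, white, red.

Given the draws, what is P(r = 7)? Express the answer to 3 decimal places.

0.879

The likelihood of the observed sequence under each hypothesis: P(data | r = 2) = (2/9)(2/9)(7/9)(2/9) = 0.0085353; P(data | r = 4) = (4/9)(4/9)(5/9)(4/9) = 0.048773; P(data | r = 7) = (7/9)(7/9)(2/9)(7/9) = 0.10456.
Multiplying each by its prior: 1/6 · 0.0085353 = 0.0014225, 1/6 · 0.048773 = 0.0081288, 2/3 · 0.10456 = 0.069705; with total 0.079256.
Therefore the posterior P(r = 7 | data) = (0.069705) / (0.079256) = 0.87949.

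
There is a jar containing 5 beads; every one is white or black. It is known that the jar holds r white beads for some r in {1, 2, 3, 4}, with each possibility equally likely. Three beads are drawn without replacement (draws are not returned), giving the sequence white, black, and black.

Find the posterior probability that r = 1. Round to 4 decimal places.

0.4000

For each hypothesis, P(data | H) works out to: P(data | r = 1) = (1/5)(4/4)(3/3) = 1/5; P(data | r = 2) = (2/5)(3/4)(2/3) = 1/5; P(data | r = 3) = (3/5)(2/4)(1/3) = 1/10; P(data | r = 4) = (4/5)(1/4)(0/3) = 0.
Weighting by the prior gives 1/4 · 1/5 = 1/20, 1/4 · 1/5 = 1/20, 1/4 · 1/10 = 1/40, 1/4 · 0 = 0; summing to 1/8.
Therefore the posterior P(r = 1 | data) = (1/20) / (1/8) = 2/5.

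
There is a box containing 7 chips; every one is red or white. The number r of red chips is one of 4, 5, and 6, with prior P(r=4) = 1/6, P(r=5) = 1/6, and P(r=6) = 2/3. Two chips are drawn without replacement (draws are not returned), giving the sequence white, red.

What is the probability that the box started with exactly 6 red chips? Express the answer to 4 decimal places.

0.5217

Compute the likelihood of the observed sequence for each case: P(data | r = 4) = (3/7)(4/6) = 2/7; P(data | r = 5) = (2/7)(5/6) = 5/21; P(data | r = 6) = (1/7)(6/6) = 1/7.
The prior-weighted likelihoods are 1/6 · 2/7 = 1/21, 1/6 · 5/21 = 5/126, 2/3 · 1/7 = 2/21; with total 23/126.
Hence P(r = 6 | data) = (2/21) / (23/126) = 12/23.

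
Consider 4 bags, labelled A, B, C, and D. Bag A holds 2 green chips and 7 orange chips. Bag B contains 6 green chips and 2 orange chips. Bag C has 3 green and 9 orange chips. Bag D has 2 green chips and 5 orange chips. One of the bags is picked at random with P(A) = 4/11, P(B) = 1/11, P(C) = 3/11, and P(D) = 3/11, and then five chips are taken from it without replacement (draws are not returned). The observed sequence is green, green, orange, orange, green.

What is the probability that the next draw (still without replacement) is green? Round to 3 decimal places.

0.724

The likelihood of the observed sequence under each hypothesis: P(data | bag A) = (2/9)(1/8)(7/7)(6/6)(0/5) = 0; P(data | bag B) = (6/8)(5/7)(2/6)(1/5)(4/4) = 0.035714; P(data | bag C) = (3/12)(2/11)(9/10)(8/9)(1/8) = 0.0045455; P(data | bag D) = (2/7)(1/6)(5/5)(4/4)(0/3) = 0.
Multiplying each by its prior: 4/11 · 0 = 0, 1/11 · 0.035714 = 0.0032468, 3/11 · 0.0045455 = 0.0012397, 3/11 · 0 = 0; these sum to 0.0044864.
Dividing through by the total gives posterior P(bag A | data) = 0, P(bag B | data) = 0.72368, P(bag C | data) = 0.27632, P(bag D | data) = 0.
The predictive probability is P(green next | data) = (1)(0.72368) + (0)(0.27632) = 0.72368.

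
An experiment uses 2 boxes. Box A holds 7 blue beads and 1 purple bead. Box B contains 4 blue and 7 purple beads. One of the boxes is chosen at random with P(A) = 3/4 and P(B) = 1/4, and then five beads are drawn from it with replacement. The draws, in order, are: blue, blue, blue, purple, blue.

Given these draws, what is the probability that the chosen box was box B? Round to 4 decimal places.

0.0482

The likelihood of the observed sequence under each hypothesis: P(data | box A) = (7/8)(7/8)(7/8)(1/8)(7/8) = 0.073273; P(data | box B) = (4/11)(4/11)(4/11)(7/11)(4/11) = 0.011127.
The prior-weighted likelihoods are 3/4 · 0.073273 = 0.054955, 1/4 · 0.011127 = 0.0027817; with total 0.057736.
So P(box B | data) = (0.0027817) / (0.057736) = 0.04818.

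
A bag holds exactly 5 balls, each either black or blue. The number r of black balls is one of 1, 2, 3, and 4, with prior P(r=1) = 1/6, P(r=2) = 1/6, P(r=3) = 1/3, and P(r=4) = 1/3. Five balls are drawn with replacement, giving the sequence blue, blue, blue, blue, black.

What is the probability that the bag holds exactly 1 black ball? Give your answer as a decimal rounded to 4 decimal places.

For each hypothesis, P(data | H) works out to: P(data | r = 1) = (4/5)(4/5)(4/5)(4/5)(1/5) = 0.08192; P(data | r = 2) = (3/5)(3/5)(3/5)(3/5)(2/5) = 0.05184; P(data | r = 3) = (2/5)(2/5)(2/5)(2/5)(3/5) = 0.01536; P(data | r = 4) = (1/5)(1/5)(1/5)(1/5)(4/5) = 0.00128.
Multiplying each by its prior: 1/6 · 0.08192 = 0.013653, 1/6 · 0.05184 = 0.00864, 1/3 · 0.01536 = 0.00512, 1/3 · 0.00128 = 0.00042667; with total 0.02784.
So P(r = 1 | data) = (0.013653) / (0.02784) = 0.49042.

0.4904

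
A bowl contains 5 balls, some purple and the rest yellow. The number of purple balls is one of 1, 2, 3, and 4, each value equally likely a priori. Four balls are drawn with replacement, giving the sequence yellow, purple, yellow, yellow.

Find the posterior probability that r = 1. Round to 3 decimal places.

0.438

The likelihood of the observed sequence under each hypothesis: P(data | r = 1) = (4/5)(1/5)(4/5)(4/5) = 0.1024; P(data | r = 2) = (3/5)(2/5)(3/5)(3/5) = 0.0864; P(data | r = 3) = (2/5)(3/5)(2/5)(2/5) = 0.0384; P(data | r = 4) = (1/5)(4/5)(1/5)(1/5) = 0.0064.
Weighting by the prior gives 1/4 · 0.1024 = 0.0256, 1/4 · 0.0864 = 0.0216, 1/4 · 0.0384 = 0.0096, 1/4 · 0.0064 = 0.0016; summing to 0.0584.
Therefore the posterior P(r = 1 | data) = (0.0256) / (0.0584) = 0.43836.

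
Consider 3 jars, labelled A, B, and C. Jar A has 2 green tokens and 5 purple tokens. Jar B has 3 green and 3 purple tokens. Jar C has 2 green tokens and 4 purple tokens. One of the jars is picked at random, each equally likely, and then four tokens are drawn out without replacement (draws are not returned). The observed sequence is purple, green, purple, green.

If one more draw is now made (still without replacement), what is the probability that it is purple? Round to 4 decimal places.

For each hypothesis, P(data | H) works out to: P(data | jar A) = (5/7)(2/6)(4/5)(1/4) = 1/21; P(data | jar B) = (3/6)(3/5)(2/4)(2/3) = 1/10; P(data | jar C) = (4/6)(2/5)(3/4)(1/3) = 1/15.
Multiplying each by its prior: 1/3 · 1/21 = 1/63, 1/3 · 1/10 = 1/30, 1/3 · 1/15 = 1/45; summing to 1/14.
Dividing through by the total gives posterior P(jar A | data) = 2/9, P(jar B | data) = 7/15, P(jar C | data) = 14/45.
So P(purple next | data) = Σ P(purple next | H) P(H | data) = (1)(2/9) + (1/2)(7/15) + (1)(14/45) = 23/30.

0.7667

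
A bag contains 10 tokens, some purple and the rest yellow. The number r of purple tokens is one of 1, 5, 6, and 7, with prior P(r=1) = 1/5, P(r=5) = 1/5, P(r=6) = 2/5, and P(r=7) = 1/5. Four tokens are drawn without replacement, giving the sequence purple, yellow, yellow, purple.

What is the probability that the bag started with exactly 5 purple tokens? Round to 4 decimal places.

0.2915

The likelihood of the observed sequence under each hypothesis: P(data | r = 1) = (1/10)(9/9)(8/8)(0/7) = 0; P(data | r = 5) = (5/10)(5/9)(4/8)(4/7) = 5/63; P(data | r = 6) = (6/10)(4/9)(3/8)(5/7) = 1/14; P(data | r = 7) = (7/10)(3/9)(2/8)(6/7) = 1/20.
Weighting by the prior gives 1/5 · 0 = 0, 1/5 · 5/63 = 1/63, 2/5 · 1/14 = 1/35, 1/5 · 1/20 = 1/100; these sum to 49/900.
Hence P(r = 5 | data) = (1/63) / (49/900) = 100/343.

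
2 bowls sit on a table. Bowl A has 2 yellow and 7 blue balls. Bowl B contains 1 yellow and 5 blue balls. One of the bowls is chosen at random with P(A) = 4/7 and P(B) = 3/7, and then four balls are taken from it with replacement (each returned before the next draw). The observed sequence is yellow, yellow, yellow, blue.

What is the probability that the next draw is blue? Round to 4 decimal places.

0.7918

The likelihood of the observed sequence under each hypothesis: P(data | bowl A) = (2/9)(2/9)(2/9)(7/9) = 0.0085353; P(data | bowl B) = (1/6)(1/6)(1/6)(5/6) = 0.003858.
Weighting by the prior gives 4/7 · 0.0085353 = 0.0048773, 3/7 · 0.003858 = 0.0016534; summing to 0.0065307.
The posterior is then P(bowl A | data) = 0.74682, P(bowl B | data) = 0.25318.
So P(blue next | data) = Σ P(blue next | H) P(H | data) = (7/9)(0.74682) + (5/6)(0.25318) = 0.79184.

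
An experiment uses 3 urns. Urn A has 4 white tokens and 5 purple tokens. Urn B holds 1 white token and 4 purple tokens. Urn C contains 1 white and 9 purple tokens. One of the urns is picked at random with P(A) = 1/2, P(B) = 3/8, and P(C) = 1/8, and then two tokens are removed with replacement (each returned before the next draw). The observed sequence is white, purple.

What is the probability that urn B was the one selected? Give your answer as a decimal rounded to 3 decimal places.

0.308

The likelihood of the observed sequence under each hypothesis: P(data | urn A) = (4/9)(5/9) = 0.24691; P(data | urn B) = (1/5)(4/5) = 0.16; P(data | urn C) = (1/10)(9/10) = 0.09.
The prior-weighted likelihoods are 1/2 · 0.24691 = 0.12346, 3/8 · 0.16 = 0.06, 1/8 · 0.09 = 0.01125; with total 0.19471.
Hence P(urn B | data) = (0.06) / (0.19471) = 0.30816.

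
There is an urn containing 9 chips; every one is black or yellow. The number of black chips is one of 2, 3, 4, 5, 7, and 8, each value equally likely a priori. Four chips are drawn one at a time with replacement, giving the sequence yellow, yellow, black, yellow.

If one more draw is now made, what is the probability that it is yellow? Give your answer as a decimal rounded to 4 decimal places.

0.6307

Compute the likelihood of the observed sequence for each case: P(data | r = 2) = (7/9)(7/9)(2/9)(7/9) = 0.10456; P(data | r = 3) = (6/9)(6/9)(3/9)(6/9) = 0.098765; P(data | r = 4) = (5/9)(5/9)(4/9)(5/9) = 0.076208; P(data | r = 5) = (4/9)(4/9)(5/9)(4/9) = 0.048773; P(data | r = 7) = (2/9)(2/9)(7/9)(2/9) = 0.0085353; P(data | r = 8) = (1/9)(1/9)(8/9)(1/9) = 0.0012193.
The prior-weighted likelihoods are 1/6 · 0.10456 = 0.017426, 1/6 · 0.098765 = 0.016461, 1/6 · 0.076208 = 0.012701, 1/6 · 0.048773 = 0.0081288, 1/6 · 0.0085353 = 0.0014225, 1/6 · 0.0012193 = 0.00020322; these sum to 0.056343.
The posterior is then P(r = 2 | data) = 0.30929, P(r = 3 | data) = 0.29216, P(r = 4 | data) = 0.22543, P(r = 5 | data) = 0.14427, P(r = 7 | data) = 0.025248, P(r = 8 | data) = 0.0036069.
Averaging over the posterior, P(yellow next | data) = (7/9)(0.30929) + (2/3)(0.29216) + (5/9)(0.22543) + (4/9)(0.14427) + (2/9)(0.025248) + (1/9)(0.0036069) = 0.6307.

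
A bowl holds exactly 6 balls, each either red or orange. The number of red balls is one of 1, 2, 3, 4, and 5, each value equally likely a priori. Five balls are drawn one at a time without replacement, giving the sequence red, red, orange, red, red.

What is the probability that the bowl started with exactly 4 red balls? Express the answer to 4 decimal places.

0.2857

For each hypothesis, P(data | H) works out to: P(data | r = 1) = (1/6)(0/5) = 0; P(data | r = 2) = (2/6)(1/5)(4/4)(0/3) = 0; P(data | r = 3) = (3/6)(2/5)(3/4)(1/3)(0/2) = 0; P(data | r = 4) = (4/6)(3/5)(2/4)(2/3)(1/2) = 1/15; P(data | r = 5) = (5/6)(4/5)(1/4)(3/3)(2/2) = 1/6.
The prior-weighted likelihoods are 1/5 · 0 = 0, 1/5 · 0 = 0, 1/5 · 0 = 0, 1/5 · 1/15 = 1/75, 1/5 · 1/6 = 1/30; these sum to 7/150.
Therefore the posterior P(r = 4 | data) = (1/75) / (7/150) = 2/7.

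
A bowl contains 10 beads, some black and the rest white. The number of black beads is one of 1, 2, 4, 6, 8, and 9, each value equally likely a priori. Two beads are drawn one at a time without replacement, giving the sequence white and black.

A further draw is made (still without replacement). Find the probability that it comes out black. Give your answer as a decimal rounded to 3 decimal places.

Compute the likelihood of the observed sequence for each case: P(data | r = 1) = (9/10)(1/9) = 1/10; P(data | r = 2) = (8/10)(2/9) = 8/45; P(data | r = 4) = (6/10)(4/9) = 4/15; P(data | r = 6) = (4/10)(6/9) = 4/15; P(data | r = 8) = (2/10)(8/9) = 8/45; P(data | r = 9) = (1/10)(9/9) = 1/10.
The prior-weighted likelihoods are 1/6 · 1/10 = 1/60, 1/6 · 8/45 = 4/135, 1/6 · 4/15 = 2/45, 1/6 · 4/15 = 2/45, 1/6 · 8/45 = 4/135, 1/6 · 1/10 = 1/60; these sum to 49/270.
Normalising, the posterior is P(r = 1 | data) = 9/98, P(r = 2 | data) = 8/49, P(r = 4 | data) = 12/49, P(r = 6 | data) = 12/49, P(r = 8 | data) = 8/49, P(r = 9 | data) = 9/98.
The predictive probability is P(black next | data) = (0)(9/98) + (1/8)(8/49) + (3/8)(12/49) + (5/8)(12/49) + (7/8)(8/49) + (1)(9/98) = 1/2.

0.500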